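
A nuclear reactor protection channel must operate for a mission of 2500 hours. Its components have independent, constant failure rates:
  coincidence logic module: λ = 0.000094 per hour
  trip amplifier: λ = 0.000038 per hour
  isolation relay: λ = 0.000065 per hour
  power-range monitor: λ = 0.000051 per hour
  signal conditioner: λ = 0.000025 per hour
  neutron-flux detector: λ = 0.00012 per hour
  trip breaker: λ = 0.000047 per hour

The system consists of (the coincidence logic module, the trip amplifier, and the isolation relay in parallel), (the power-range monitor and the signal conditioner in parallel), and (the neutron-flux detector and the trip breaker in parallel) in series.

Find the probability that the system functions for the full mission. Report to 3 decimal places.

0.961

R(coincidence logic module) = exp(−0.000094 × 2500) = 0.79057
R(trip amplifier) = exp(−0.000038 × 2500) = 0.90937
R(isolation relay) = exp(−0.000065 × 2500) = 0.85002
R(power-range monitor) = exp(−0.000051 × 2500) = 0.88029
R(signal conditioner) = exp(−0.000025 × 2500) = 0.93941
R(neutron-flux detector) = exp(−0.00012 × 2500) = 0.74082
R(trip breaker) = exp(−0.000047 × 2500) = 0.88914
Parallel (coincidence logic module, trip amplifier, and isolation relay): 1 − (1 − 0.79057)(1 − 0.90937)(1 − 0.85002) = 0.99715
Parallel (power-range monitor and signal conditioner): 1 − (1 − 0.88029)(1 − 0.93941) = 0.99275
Parallel (neutron-flux detector and trip breaker): 1 − (1 − 0.74082)(1 − 0.88914) = 0.97127
Series ([0.99715], [0.99275], and [0.97127]): 0.99715 × 0.99275 × 0.97127 = 0.961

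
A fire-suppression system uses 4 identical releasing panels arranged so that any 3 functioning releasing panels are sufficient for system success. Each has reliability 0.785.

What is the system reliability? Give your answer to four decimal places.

0.7957

R = Σ_{i=3}^{4} C(4,i) p^i (1−p)^{4−i} with p = 0.785
C(4,3)·0.785^3·0.215^1 = 0.416013
C(4,4)·0.785^4·0.215^0 = 0.379733
Sum = 0.7957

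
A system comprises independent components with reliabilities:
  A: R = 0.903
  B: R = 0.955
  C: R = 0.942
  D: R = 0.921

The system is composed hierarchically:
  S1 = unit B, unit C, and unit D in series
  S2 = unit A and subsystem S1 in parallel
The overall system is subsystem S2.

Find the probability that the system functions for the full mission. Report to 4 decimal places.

0.9834

Series (B, C, and D): 0.955000 × 0.942000 × 0.921000 = 0.828541
Parallel (A and [0.828541]): 1 − (1 − 0.903000)(1 − 0.828541) = 0.9834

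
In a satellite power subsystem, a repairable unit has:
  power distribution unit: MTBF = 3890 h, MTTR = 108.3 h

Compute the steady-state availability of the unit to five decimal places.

A(power distribution unit) = MTBF/(MTBF+MTTR) = 3890/(3890+108.3) = 0.97291

0.97291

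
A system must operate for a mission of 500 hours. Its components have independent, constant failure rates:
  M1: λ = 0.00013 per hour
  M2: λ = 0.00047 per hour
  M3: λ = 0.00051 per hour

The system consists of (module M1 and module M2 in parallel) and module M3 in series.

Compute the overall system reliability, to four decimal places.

0.7647

R(M1) = exp(−0.00013 × 500) = 0.937067
R(M2) = exp(−0.00047 × 500) = 0.790571
R(M3) = exp(−0.00051 × 500) = 0.774916
Parallel (M1 and M2): 1 − (1 − 0.937067)(1 − 0.790571) = 0.986820
Series ([0.986820] and M3): 0.986820 × 0.774916 = 0.7647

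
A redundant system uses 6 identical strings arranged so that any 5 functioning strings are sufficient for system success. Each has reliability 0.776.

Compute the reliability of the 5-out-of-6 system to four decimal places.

0.5965

R = Σ_{i=5}^{6} C(6,i) p^i (1−p)^{6−i} with p = 0.776
C(6,5)·0.776^5·0.224^1 = 0.378188
C(6,6)·0.776^6·0.224^0 = 0.218359
Sum = 0.5965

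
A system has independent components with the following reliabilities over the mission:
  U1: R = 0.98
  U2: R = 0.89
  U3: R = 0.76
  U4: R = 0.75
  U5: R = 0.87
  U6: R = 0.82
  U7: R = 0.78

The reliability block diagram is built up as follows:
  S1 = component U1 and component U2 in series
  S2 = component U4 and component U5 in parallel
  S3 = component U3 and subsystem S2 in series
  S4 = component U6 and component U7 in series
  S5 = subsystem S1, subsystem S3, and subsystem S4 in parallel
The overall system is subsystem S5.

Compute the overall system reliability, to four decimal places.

Series (U1 and U2): 0.980000 × 0.890000 = 0.872200
Parallel (U4 and U5): 1 − (1 − 0.750000)(1 − 0.870000) = 0.967500
Series (U3 and [0.967500]): 0.760000 × 0.967500 = 0.735300
Series (U6 and U7): 0.820000 × 0.780000 = 0.639600
Parallel ([0.872200], [0.735300], and [0.639600]): 1 − (1 − 0.872200)(1 − 0.735300)(1 − 0.639600) = 0.9878

0.9878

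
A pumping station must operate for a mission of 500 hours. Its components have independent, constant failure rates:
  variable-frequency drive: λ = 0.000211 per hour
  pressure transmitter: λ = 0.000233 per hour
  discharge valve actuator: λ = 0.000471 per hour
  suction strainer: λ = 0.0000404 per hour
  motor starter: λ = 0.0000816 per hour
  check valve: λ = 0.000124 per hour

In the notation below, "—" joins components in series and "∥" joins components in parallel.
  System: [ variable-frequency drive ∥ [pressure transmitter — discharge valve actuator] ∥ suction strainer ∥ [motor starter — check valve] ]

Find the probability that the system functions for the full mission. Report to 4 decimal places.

0.9999

R(variable-frequency drive) = exp(−0.000211 × 500) = 0.899874
R(pressure transmitter) = exp(−0.000233 × 500) = 0.890030
R(discharge valve actuator) = exp(−0.000471 × 500) = 0.790176
R(suction strainer) = exp(−0.0000404 × 500) = 0.980003
R(motor starter) = exp(−0.0000816 × 500) = 0.960021
R(check valve) = exp(−0.000124 × 500) = 0.939883
Series (pressure transmitter and discharge valve actuator): 0.890030 × 0.790176 = 0.703280
Series (motor starter and check valve): 0.960021 × 0.939883 = 0.902307
Parallel (variable-frequency drive, [0.703280], suction strainer, and [0.902307]): 1 − (1 − 0.899874)(1 − 0.703280)(1 − 0.980003)(1 − 0.902307) = 0.9999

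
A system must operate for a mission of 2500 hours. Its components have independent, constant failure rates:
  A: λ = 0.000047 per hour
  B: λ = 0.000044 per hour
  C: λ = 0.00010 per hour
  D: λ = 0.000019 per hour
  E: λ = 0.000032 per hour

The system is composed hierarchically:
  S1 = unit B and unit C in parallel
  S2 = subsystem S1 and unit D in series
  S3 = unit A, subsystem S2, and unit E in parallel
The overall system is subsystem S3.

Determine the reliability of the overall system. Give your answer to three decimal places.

0.999

R(A) = exp(−0.000047 × 2500) = 0.88914
R(B) = exp(−0.000044 × 2500) = 0.89583
R(C) = exp(−0.00010 × 2500) = 0.77880
R(D) = exp(−0.000019 × 2500) = 0.95361
R(E) = exp(−0.000032 × 2500) = 0.92312
Parallel (B and C): 1 − (1 − 0.89583)(1 − 0.77880) = 0.97696
Series ([0.97696] and D): 0.97696 × 0.95361 = 0.93164
Parallel (A, [0.93164], and E): 1 − (1 − 0.88914)(1 − 0.93164)(1 − 0.92312) = 0.999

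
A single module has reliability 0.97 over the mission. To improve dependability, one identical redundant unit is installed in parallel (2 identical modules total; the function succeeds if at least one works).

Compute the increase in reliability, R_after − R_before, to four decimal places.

0.0291

R_before = 0.97
R_after = 1 − (1 − 0.97)^2 = 0.9991
ΔR = 0.9991 − 0.97 = 0.0291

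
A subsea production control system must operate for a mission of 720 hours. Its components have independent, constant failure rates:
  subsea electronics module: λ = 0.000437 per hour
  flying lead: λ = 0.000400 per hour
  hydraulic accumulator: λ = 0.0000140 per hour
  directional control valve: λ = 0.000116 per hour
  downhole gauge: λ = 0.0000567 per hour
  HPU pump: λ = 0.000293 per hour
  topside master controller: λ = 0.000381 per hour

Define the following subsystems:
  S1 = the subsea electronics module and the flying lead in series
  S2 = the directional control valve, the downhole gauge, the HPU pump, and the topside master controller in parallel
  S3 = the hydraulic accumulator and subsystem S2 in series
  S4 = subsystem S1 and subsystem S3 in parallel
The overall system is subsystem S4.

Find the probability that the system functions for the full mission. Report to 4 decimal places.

0.9954

R(subsea electronics module) = exp(−0.000437 × 720) = 0.730052
R(flying lead) = exp(−0.000400 × 720) = 0.749762
R(hydraulic accumulator) = exp(−0.0000140 × 720) = 0.989971
R(directional control valve) = exp(−0.000116 × 720) = 0.919873
R(downhole gauge) = exp(−0.0000567 × 720) = 0.959998
R(HPU pump) = exp(−0.000293 × 720) = 0.809806
R(topside master controller) = exp(−0.000381 × 720) = 0.760089
Series (subsea electronics module and flying lead): 0.730052 × 0.749762 = 0.547365
Parallel (directional control valve, downhole gauge, HPU pump, and topside master controller): 1 − (1 − 0.919873)(1 − 0.959998)(1 − 0.809806)(1 − 0.760089) = 0.999854
Series (hydraulic accumulator and [0.999854]): 0.989971 × 0.999854 = 0.989826
Parallel ([0.547365] and [0.989826]): 1 − (1 − 0.547365)(1 − 0.989826) = 0.9954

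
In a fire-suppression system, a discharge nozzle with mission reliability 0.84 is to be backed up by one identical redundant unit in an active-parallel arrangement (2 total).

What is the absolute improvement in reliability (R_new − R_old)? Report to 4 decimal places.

0.1344

R_before = 0.84
R_after = 1 − (1 − 0.84)^2 = 0.9744
ΔR = 0.9744 − 0.84 = 0.1344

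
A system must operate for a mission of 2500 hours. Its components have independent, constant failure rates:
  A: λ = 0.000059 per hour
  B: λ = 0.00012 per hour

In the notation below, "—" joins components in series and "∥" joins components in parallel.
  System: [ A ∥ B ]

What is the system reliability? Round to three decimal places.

0.964

R(A) = exp(−0.000059 × 2500) = 0.86286
R(B) = exp(−0.00012 × 2500) = 0.74082
Parallel (A and B): 1 − (1 − 0.86286)(1 − 0.74082) = 0.964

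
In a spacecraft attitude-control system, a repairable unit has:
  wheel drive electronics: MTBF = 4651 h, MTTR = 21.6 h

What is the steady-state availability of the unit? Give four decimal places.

0.9954

A(wheel drive electronics) = MTBF/(MTBF+MTTR) = 4651/(4651+21.6) = 0.9954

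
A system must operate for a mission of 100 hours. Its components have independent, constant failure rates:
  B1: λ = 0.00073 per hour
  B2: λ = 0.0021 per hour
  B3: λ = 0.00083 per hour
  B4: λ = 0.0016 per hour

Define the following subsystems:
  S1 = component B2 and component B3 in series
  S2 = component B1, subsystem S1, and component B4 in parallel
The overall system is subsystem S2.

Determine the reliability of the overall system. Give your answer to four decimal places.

R(B1) = exp(−0.00073 × 100) = 0.929601
R(B2) = exp(−0.0021 × 100) = 0.810584
R(B3) = exp(−0.00083 × 100) = 0.920351
R(B4) = exp(−0.0016 × 100) = 0.852144
Series (B2 and B3): 0.810584 × 0.920351 = 0.746022
Parallel (B1, [0.746022], and B4): 1 − (1 − 0.929601)(1 − 0.746022)(1 − 0.852144) = 0.9974

0.9974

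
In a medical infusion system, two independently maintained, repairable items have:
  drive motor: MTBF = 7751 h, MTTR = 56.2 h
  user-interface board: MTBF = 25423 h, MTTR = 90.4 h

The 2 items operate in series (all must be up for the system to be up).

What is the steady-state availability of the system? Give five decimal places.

A(drive motor) = MTBF/(MTBF+MTTR) = 7751/(7751+56.2) = 0.992802
A(user-interface board) = MTBF/(MTBF+MTTR) = 25423/(25423+90.4) = 0.996457
Series availability: 0.992802 × 0.996457 = 0.98928

0.98928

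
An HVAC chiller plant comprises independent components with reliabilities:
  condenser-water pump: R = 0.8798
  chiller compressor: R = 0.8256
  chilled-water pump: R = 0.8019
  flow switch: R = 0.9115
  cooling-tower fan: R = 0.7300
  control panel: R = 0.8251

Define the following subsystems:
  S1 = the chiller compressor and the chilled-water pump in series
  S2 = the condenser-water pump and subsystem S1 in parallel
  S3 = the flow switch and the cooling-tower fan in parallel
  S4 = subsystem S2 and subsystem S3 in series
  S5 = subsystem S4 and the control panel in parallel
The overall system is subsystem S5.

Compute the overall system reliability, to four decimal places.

0.9889

Series (chiller compressor and chilled-water pump): 0.825600 × 0.801900 = 0.662049
Parallel (condenser-water pump and [0.662049]): 1 − (1 − 0.879800)(1 − 0.662049) = 0.959378
Parallel (flow switch and cooling-tower fan): 1 − (1 − 0.911500)(1 − 0.730000) = 0.976105
Series ([0.959378] and [0.976105]): 0.959378 × 0.976105 = 0.936454
Parallel ([0.936454] and control panel): 1 − (1 − 0.936454)(1 − 0.825100) = 0.9889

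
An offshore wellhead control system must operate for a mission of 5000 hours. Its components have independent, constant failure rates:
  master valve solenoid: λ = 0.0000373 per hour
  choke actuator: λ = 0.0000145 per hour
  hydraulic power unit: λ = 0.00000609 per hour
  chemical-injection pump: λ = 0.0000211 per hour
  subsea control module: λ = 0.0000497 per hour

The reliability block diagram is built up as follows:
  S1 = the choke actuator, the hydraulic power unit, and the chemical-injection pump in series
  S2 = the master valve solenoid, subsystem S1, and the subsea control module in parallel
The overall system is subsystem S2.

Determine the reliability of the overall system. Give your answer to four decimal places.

R(master valve solenoid) = exp(−0.0000373 × 5000) = 0.829859
R(choke actuator) = exp(−0.0000145 × 5000) = 0.930066
R(hydraulic power unit) = exp(−0.00000609 × 5000) = 0.970009
R(chemical-injection pump) = exp(−0.0000211 × 5000) = 0.899874
R(subsea control module) = exp(−0.0000497 × 5000) = 0.779970
Series (choke actuator, hydraulic power unit, and chemical-injection pump): 0.930066 × 0.970009 × 0.899874 = 0.811841
Parallel (master valve solenoid, [0.811841], and subsea control module): 1 − (1 − 0.829859)(1 − 0.811841)(1 − 0.779970) = 0.9930

0.9930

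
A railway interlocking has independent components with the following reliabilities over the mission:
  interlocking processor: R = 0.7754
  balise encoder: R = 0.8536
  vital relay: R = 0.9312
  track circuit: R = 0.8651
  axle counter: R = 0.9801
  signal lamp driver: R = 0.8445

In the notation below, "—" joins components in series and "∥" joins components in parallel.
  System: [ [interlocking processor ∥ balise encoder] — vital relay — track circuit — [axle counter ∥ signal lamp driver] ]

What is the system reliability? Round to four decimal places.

Parallel (interlocking processor and balise encoder): 1 − (1 − 0.775400)(1 − 0.853600) = 0.967119
Parallel (axle counter and signal lamp driver): 1 − (1 − 0.980100)(1 − 0.844500) = 0.996906
Series ([0.967119], vital relay, track circuit, and [0.996906]): 0.967119 × 0.931200 × 0.865100 × 0.996906 = 0.7767

0.7767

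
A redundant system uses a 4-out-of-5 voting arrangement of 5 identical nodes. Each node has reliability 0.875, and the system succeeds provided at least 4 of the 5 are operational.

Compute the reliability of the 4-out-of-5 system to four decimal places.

R = Σ_{i=4}^{5} C(5,i) p^i (1−p)^{5−i} with p = 0.875
C(5,4)·0.875^4·0.125^1 = 0.366364
C(5,5)·0.875^5·0.125^0 = 0.512909
Sum = 0.8793

0.8793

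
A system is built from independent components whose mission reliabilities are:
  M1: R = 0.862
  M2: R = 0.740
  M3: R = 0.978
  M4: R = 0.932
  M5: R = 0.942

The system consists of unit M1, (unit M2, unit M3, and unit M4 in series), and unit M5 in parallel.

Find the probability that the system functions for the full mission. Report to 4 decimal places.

0.9974

Series (M2, M3, and M4): 0.740000 × 0.978000 × 0.932000 = 0.674507
Parallel (M1, [0.674507], and M5): 1 − (1 − 0.862000)(1 − 0.674507)(1 − 0.942000) = 0.9974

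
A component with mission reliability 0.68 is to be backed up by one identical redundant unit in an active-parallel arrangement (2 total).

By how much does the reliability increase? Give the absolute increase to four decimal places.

R_before = 0.68
R_after = 1 − (1 − 0.68)^2 = 0.8976
ΔR = 0.8976 − 0.68 = 0.2176

0.2176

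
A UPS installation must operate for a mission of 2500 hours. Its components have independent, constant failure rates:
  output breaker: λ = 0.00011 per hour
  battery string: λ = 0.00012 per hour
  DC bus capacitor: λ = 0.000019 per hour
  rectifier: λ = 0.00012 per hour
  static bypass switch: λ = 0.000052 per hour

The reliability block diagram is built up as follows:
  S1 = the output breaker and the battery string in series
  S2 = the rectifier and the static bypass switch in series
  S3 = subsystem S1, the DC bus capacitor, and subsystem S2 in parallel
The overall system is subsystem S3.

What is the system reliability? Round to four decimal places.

0.9929

R(output breaker) = exp(−0.00011 × 2500) = 0.759572
R(battery string) = exp(−0.00012 × 2500) = 0.740818
R(DC bus capacitor) = exp(−0.000019 × 2500) = 0.953610
R(rectifier) = exp(−0.00012 × 2500) = 0.740818
R(static bypass switch) = exp(−0.000052 × 2500) = 0.878095
Series (output breaker and battery string): 0.759572 × 0.740818 = 0.562705
Series (rectifier and static bypass switch): 0.740818 × 0.878095 = 0.650509
Parallel ([0.562705], DC bus capacitor, and [0.650509]): 1 − (1 − 0.562705)(1 − 0.953610)(1 − 0.650509) = 0.9929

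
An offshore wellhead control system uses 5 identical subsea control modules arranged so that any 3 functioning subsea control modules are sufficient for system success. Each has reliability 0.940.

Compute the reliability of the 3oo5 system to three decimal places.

R = Σ_{i=3}^{5} C(5,i) p^i (1−p)^{5−i} with p = 0.940
C(5,3)·0.940^3·0.060^2 = 0.02990
C(5,4)·0.940^4·0.060^1 = 0.23422
C(5,5)·0.940^5·0.060^0 = 0.73390
Sum = 0.998

0.998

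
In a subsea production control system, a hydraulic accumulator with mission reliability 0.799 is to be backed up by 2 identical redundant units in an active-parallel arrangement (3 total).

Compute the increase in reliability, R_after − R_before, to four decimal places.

R_before = 0.799
R_after = 1 − (1 − 0.799)^3 = 0.9919
ΔR = 0.9919 − 0.799 = 0.1929

0.1929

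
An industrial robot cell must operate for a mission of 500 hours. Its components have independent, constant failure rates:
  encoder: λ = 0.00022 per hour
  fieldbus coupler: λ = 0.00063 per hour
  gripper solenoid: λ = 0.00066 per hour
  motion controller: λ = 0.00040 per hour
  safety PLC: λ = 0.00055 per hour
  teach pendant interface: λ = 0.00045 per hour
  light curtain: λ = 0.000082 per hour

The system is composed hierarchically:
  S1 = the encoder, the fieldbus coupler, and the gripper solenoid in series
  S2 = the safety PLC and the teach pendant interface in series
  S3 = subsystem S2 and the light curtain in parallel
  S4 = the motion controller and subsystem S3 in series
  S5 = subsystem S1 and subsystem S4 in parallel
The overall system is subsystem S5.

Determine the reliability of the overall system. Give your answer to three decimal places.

0.897

R(encoder) = exp(−0.00022 × 500) = 0.89583
R(fieldbus coupler) = exp(−0.00063 × 500) = 0.72979
R(gripper solenoid) = exp(−0.00066 × 500) = 0.71892
R(motion controller) = exp(−0.00040 × 500) = 0.81873
R(safety PLC) = exp(−0.00055 × 500) = 0.75957
R(teach pendant interface) = exp(−0.00045 × 500) = 0.79852
R(light curtain) = exp(−0.000082 × 500) = 0.95983
Series (encoder, fieldbus coupler, and gripper solenoid): 0.89583 × 0.72979 × 0.71892 = 0.47001
Series (safety PLC and teach pendant interface): 0.75957 × 0.79852 = 0.60653
Parallel ([0.60653] and light curtain): 1 − (1 − 0.60653)(1 − 0.95983) = 0.98419
Series (motion controller and [0.98419]): 0.81873 × 0.98419 = 0.80579
Parallel ([0.47001] and [0.80579]): 1 − (1 − 0.47001)(1 − 0.80579) = 0.897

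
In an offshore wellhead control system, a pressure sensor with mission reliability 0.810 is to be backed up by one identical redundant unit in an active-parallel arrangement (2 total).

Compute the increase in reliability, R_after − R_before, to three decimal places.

0.154

R_before = 0.810
R_after = 1 − (1 − 0.810)^2 = 0.964
ΔR = 0.964 − 0.810 = 0.154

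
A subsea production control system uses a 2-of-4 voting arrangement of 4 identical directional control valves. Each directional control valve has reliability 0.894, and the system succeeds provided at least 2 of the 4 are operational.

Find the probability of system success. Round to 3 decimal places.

R = Σ_{i=2}^{4} C(4,i) p^i (1−p)^{4−i} with p = 0.894
C(4,2)·0.894^2·0.106^2 = 0.05388
C(4,3)·0.894^3·0.106^1 = 0.30296
C(4,4)·0.894^4·0.106^0 = 0.63878
Sum = 0.996

0.996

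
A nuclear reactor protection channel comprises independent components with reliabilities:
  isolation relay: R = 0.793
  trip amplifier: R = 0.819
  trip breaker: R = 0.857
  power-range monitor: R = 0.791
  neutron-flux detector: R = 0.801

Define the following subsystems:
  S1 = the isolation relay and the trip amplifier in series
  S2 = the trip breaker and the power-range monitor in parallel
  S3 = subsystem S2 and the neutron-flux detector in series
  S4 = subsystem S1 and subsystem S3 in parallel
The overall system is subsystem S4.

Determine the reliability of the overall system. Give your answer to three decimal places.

0.922

Series (isolation relay and trip amplifier): 0.79300 × 0.81900 = 0.64947
Parallel (trip breaker and power-range monitor): 1 − (1 − 0.85700)(1 − 0.79100) = 0.97011
Series ([0.97011] and neutron-flux detector): 0.97011 × 0.80100 = 0.77706
Parallel ([0.64947] and [0.77706]): 1 − (1 − 0.64947)(1 − 0.77706) = 0.922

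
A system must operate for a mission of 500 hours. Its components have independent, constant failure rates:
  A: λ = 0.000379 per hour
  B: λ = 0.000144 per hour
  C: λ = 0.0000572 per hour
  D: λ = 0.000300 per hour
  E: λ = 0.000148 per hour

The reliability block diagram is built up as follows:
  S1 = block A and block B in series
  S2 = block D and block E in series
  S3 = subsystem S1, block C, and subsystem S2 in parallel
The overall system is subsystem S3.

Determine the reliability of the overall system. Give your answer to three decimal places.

R(A) = exp(−0.000379 × 500) = 0.82737
R(B) = exp(−0.000144 × 500) = 0.93053
R(C) = exp(−0.0000572 × 500) = 0.97181
R(D) = exp(−0.000300 × 500) = 0.86071
R(E) = exp(−0.000148 × 500) = 0.92867
Series (A and B): 0.82737 × 0.93053 = 0.76989
Series (D and E): 0.86071 × 0.92867 = 0.79932
Parallel ([0.76989], C, and [0.79932]): 1 − (1 − 0.76989)(1 − 0.97181)(1 − 0.79932) = 0.999

0.999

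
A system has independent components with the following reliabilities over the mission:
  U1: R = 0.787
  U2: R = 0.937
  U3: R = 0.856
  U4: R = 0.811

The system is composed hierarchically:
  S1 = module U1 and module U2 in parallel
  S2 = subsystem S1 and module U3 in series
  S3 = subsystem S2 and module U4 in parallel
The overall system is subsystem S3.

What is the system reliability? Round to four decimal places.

Parallel (U1 and U2): 1 − (1 − 0.787000)(1 − 0.937000) = 0.986581
Series ([0.986581] and U3): 0.986581 × 0.856000 = 0.844513
Parallel ([0.844513] and U4): 1 − (1 − 0.844513)(1 − 0.811000) = 0.9706

0.9706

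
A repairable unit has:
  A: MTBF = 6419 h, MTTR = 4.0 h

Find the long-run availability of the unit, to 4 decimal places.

0.9994

A(A) = MTBF/(MTBF+MTTR) = 6419/(6419+4.0) = 0.9994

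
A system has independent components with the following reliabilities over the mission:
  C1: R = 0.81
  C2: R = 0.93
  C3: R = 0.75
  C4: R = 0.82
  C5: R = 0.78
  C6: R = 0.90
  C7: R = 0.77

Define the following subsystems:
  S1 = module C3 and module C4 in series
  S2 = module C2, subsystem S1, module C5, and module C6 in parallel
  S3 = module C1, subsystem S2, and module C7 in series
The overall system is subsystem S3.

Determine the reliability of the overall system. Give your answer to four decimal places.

Series (C3 and C4): 0.750000 × 0.820000 = 0.615000
Parallel (C2, [0.615000], C5, and C6): 1 − (1 − 0.930000)(1 − 0.615000)(1 − 0.780000)(1 − 0.900000) = 0.999407
Series (C1, [0.999407], and C7): 0.810000 × 0.999407 × 0.770000 = 0.6233

0.6233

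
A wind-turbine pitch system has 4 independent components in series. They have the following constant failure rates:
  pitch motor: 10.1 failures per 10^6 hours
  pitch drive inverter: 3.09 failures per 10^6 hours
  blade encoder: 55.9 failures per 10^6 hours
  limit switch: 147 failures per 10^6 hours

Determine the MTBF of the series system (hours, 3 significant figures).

4630

Series of exponential components: λ_sys = Σ λ_i
λ_sys = 0.0000101 + 0.00000309 + 0.0000559 + 0.000147 = 2.1609e-04 /h
MTBF = 1 / λ_sys = 4630 h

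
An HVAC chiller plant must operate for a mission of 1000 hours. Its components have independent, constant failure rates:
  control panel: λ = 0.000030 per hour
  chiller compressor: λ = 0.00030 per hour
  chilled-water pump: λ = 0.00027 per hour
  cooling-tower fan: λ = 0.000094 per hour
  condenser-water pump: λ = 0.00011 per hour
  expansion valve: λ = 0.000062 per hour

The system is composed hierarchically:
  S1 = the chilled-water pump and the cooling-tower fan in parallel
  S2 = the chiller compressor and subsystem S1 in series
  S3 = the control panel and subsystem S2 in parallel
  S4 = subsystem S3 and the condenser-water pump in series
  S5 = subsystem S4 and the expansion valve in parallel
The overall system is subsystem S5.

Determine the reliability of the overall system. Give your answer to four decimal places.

0.9933

R(control panel) = exp(−0.000030 × 1000) = 0.970446
R(chiller compressor) = exp(−0.00030 × 1000) = 0.740818
R(chilled-water pump) = exp(−0.00027 × 1000) = 0.763379
R(cooling-tower fan) = exp(−0.000094 × 1000) = 0.910283
R(condenser-water pump) = exp(−0.00011 × 1000) = 0.895834
R(expansion valve) = exp(−0.000062 × 1000) = 0.939883
Parallel (chilled-water pump and cooling-tower fan): 1 − (1 − 0.763379)(1 − 0.910283) = 0.978771
Series (chiller compressor and [0.978771]): 0.740818 × 0.978771 = 0.725091
Parallel (control panel and [0.725091]): 1 − (1 − 0.970446)(1 − 0.725091) = 0.991875
Series ([0.991875] and condenser-water pump): 0.991875 × 0.895834 = 0.888555
Parallel ([0.888555] and expansion valve): 1 − (1 − 0.888555)(1 − 0.939883) = 0.9933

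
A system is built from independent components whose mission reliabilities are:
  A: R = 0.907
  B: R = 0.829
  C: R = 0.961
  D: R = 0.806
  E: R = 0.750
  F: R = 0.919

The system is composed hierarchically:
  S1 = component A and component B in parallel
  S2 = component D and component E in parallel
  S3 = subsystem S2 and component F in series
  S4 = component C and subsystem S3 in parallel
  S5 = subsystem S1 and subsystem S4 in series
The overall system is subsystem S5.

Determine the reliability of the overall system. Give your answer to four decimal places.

0.9793

Parallel (A and B): 1 − (1 − 0.907000)(1 − 0.829000) = 0.984097
Parallel (D and E): 1 − (1 − 0.806000)(1 − 0.750000) = 0.951500
Series ([0.951500] and F): 0.951500 × 0.919000 = 0.874429
Parallel (C and [0.874429]): 1 − (1 − 0.961000)(1 − 0.874429) = 0.995103
Series ([0.984097] and [0.995103]): 0.984097 × 0.995103 = 0.9793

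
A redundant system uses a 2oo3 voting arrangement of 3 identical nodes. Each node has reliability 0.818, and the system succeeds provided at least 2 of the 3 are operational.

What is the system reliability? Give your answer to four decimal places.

R = Σ_{i=2}^{3} C(3,i) p^i (1−p)^{3−i} with p = 0.818
C(3,2)·0.818^2·0.182^1 = 0.365342
C(3,3)·0.818^3·0.182^0 = 0.547343
Sum = 0.9127

0.9127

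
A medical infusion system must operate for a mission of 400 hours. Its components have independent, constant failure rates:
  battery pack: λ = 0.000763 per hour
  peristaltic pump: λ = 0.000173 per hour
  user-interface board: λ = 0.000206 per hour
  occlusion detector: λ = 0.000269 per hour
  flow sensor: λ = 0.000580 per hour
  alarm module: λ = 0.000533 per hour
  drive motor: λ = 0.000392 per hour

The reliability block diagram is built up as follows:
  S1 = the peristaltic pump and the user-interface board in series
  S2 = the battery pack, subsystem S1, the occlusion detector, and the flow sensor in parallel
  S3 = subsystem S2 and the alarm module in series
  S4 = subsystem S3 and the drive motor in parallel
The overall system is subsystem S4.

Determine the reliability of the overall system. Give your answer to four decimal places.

R(battery pack) = exp(−0.000763 × 400) = 0.736976
R(peristaltic pump) = exp(−0.000173 × 400) = 0.933140
R(user-interface board) = exp(−0.000206 × 400) = 0.920904
R(occlusion detector) = exp(−0.000269 × 400) = 0.897987
R(flow sensor) = exp(−0.000580 × 400) = 0.792946
R(alarm module) = exp(−0.000533 × 400) = 0.807995
R(drive motor) = exp(−0.000392 × 400) = 0.854875
Series (peristaltic pump and user-interface board): 0.933140 × 0.920904 = 0.859332
Parallel (battery pack, [0.859332], occlusion detector, and flow sensor): 1 − (1 − 0.736976)(1 − 0.859332)(1 − 0.897987)(1 − 0.792946) = 0.999218
Series ([0.999218] and alarm module): 0.999218 × 0.807995 = 0.807363
Parallel ([0.807363] and drive motor): 1 − (1 − 0.807363)(1 − 0.854875) = 0.9720

0.9720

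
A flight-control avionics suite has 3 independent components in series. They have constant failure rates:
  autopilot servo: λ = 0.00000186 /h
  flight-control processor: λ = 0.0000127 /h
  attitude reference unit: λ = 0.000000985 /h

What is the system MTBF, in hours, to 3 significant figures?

64300

Series of exponential components: λ_sys = Σ λ_i
λ_sys = 0.00000186 + 0.0000127 + 0.000000985 = 1.5545e-05 /h
MTBF = 1 / λ_sys = 64300 h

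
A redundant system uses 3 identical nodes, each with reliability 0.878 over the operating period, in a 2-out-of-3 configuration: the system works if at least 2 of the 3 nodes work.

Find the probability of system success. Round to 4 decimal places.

R = Σ_{i=2}^{3} C(3,i) p^i (1−p)^{3−i} with p = 0.878
C(3,2)·0.878^2·0.122^1 = 0.282144
C(3,3)·0.878^3·0.122^0 = 0.676836
Sum = 0.9590

0.9590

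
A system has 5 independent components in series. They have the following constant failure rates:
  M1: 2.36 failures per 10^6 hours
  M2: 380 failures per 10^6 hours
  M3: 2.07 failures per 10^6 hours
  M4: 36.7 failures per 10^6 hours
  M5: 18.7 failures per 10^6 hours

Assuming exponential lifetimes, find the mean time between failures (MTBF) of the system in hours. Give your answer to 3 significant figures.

2270

Series of exponential components: λ_sys = Σ λ_i
λ_sys = 0.00000236 + 0.000380 + 0.00000207 + 0.0000367 + 0.0000187 = 4.3983e-04 /h
MTBF = 1 / λ_sys = 2270 h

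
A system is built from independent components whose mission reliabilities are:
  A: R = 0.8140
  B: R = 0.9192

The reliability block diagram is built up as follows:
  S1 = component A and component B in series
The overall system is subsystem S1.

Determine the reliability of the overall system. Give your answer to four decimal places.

0.7482

Series (A and B): 0.814000 × 0.919200 = 0.7482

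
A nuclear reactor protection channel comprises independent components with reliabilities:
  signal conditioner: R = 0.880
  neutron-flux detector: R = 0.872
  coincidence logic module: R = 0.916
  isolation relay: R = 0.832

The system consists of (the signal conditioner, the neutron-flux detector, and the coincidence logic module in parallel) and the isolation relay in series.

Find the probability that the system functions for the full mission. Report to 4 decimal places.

Parallel (signal conditioner, neutron-flux detector, and coincidence logic module): 1 − (1 − 0.880000)(1 − 0.872000)(1 − 0.916000) = 0.998710
Series ([0.998710] and isolation relay): 0.998710 × 0.832000 = 0.8309

0.8309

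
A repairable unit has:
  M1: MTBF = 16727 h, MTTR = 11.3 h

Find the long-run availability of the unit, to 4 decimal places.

0.9993

A(M1) = MTBF/(MTBF+MTTR) = 16727/(16727+11.3) = 0.9993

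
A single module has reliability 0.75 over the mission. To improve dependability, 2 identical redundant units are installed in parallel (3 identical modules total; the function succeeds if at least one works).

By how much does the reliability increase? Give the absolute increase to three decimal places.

R_before = 0.75
R_after = 1 − (1 − 0.75)^3 = 0.984
ΔR = 0.984 − 0.75 = 0.234

0.234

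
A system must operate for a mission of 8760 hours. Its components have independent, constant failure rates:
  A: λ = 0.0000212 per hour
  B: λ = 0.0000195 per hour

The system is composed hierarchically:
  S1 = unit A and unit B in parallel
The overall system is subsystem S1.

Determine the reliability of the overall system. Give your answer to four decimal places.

R(A) = exp(−0.0000212 × 8760) = 0.830513
R(B) = exp(−0.0000195 × 8760) = 0.842973
Parallel (A and B): 1 − (1 − 0.830513)(1 − 0.842973) = 0.9734

0.9734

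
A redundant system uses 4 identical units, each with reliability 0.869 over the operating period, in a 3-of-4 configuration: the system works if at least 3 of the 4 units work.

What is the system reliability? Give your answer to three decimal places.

R = Σ_{i=3}^{4} C(4,i) p^i (1−p)^{4−i} with p = 0.869
C(4,3)·0.869^3·0.131^1 = 0.34387
C(4,4)·0.869^4·0.131^0 = 0.57027
Sum = 0.914

0.914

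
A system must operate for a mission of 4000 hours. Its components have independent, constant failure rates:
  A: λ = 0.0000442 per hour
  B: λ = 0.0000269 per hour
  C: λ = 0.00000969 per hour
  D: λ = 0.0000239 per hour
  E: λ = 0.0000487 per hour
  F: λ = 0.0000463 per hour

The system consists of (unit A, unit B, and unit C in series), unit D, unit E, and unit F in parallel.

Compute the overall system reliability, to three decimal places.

R(A) = exp(−0.0000442 × 4000) = 0.83795
R(B) = exp(−0.0000269 × 4000) = 0.89799
R(C) = exp(−0.00000969 × 4000) = 0.96198
R(D) = exp(−0.0000239 × 4000) = 0.90883
R(E) = exp(−0.0000487 × 4000) = 0.82300
R(F) = exp(−0.0000463 × 4000) = 0.83094
Series (A, B, and C): 0.83795 × 0.89799 × 0.96198 = 0.72386
Parallel ([0.72386], D, E, and F): 1 − (1 − 0.72386)(1 − 0.90883)(1 − 0.82300)(1 − 0.83094) = 0.999

0.999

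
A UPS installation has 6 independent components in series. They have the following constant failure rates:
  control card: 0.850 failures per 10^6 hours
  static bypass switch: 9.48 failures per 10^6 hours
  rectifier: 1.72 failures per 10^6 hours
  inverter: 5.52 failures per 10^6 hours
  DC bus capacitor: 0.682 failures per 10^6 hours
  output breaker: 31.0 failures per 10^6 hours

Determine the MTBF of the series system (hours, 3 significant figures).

20300

Series of exponential components: λ_sys = Σ λ_i
λ_sys = 0.000000850 + 0.00000948 + 0.00000172 + 0.00000552 + 0.000000682 + 0.0000310 = 4.9252e-05 /h
MTBF = 1 / λ_sys = 20300 h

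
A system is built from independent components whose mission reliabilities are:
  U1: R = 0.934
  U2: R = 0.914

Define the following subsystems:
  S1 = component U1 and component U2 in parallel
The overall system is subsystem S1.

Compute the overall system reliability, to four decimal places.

0.9943

Parallel (U1 and U2): 1 − (1 − 0.934000)(1 − 0.914000) = 0.9943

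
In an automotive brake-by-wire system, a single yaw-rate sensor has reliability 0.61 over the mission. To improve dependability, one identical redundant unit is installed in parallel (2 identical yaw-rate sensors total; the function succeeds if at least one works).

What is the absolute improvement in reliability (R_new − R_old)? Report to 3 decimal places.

R_before = 0.61
R_after = 1 − (1 − 0.61)^2 = 0.848
ΔR = 0.848 − 0.61 = 0.238

0.238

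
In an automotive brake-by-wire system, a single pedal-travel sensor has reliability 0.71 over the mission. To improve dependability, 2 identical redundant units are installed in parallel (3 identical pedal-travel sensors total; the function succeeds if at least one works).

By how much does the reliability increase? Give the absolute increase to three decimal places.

R_before = 0.71
R_after = 1 − (1 − 0.71)^3 = 0.976
ΔR = 0.976 − 0.71 = 0.266

0.266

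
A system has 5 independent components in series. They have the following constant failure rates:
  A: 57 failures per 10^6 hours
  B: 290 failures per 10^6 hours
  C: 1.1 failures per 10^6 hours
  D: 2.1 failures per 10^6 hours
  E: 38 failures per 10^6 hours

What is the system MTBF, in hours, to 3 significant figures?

Series of exponential components: λ_sys = Σ λ_i
λ_sys = 0.000057 + 0.00029 + 0.0000011 + 0.0000021 + 0.000038 = 3.8820e-04 /h
MTBF = 1 / λ_sys = 2580 h

2580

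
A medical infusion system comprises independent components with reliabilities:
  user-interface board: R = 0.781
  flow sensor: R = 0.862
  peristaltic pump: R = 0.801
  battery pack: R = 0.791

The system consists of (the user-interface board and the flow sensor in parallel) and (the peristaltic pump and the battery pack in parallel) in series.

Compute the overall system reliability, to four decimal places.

Parallel (user-interface board and flow sensor): 1 − (1 − 0.781000)(1 − 0.862000) = 0.969778
Parallel (peristaltic pump and battery pack): 1 − (1 − 0.801000)(1 − 0.791000) = 0.958409
Series ([0.969778] and [0.958409]): 0.969778 × 0.958409 = 0.9294

0.9294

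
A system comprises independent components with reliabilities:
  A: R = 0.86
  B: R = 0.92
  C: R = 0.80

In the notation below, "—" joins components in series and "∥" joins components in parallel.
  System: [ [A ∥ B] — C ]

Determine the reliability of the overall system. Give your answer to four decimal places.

Parallel (A and B): 1 − (1 − 0.860000)(1 − 0.920000) = 0.988800
Series ([0.988800] and C): 0.988800 × 0.800000 = 0.7910

0.7910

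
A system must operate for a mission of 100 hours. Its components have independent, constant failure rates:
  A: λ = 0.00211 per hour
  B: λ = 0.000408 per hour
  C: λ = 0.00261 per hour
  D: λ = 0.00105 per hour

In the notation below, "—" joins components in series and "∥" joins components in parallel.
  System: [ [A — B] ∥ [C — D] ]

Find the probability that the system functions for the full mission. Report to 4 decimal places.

0.9318

R(A) = exp(−0.00211 × 100) = 0.809774
R(B) = exp(−0.000408 × 100) = 0.960021
R(C) = exp(−0.00261 × 100) = 0.770281
R(D) = exp(−0.00105 × 100) = 0.900325
Series (A and B): 0.809774 × 0.960021 = 0.777400
Series (C and D): 0.770281 × 0.900325 = 0.693503
Parallel ([0.777400] and [0.693503]): 1 − (1 − 0.777400)(1 − 0.693503) = 0.9318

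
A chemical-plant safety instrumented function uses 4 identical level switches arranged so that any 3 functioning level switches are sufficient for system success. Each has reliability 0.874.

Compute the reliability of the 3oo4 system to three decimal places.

0.920

R = Σ_{i=3}^{4} C(4,i) p^i (1−p)^{4−i} with p = 0.874
C(4,3)·0.874^3·0.126^1 = 0.33648
C(4,4)·0.874^4·0.126^0 = 0.58351
Sum = 0.920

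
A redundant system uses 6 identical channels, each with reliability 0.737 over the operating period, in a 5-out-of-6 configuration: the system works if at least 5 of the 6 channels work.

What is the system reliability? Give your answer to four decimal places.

0.5034

R = Σ_{i=5}^{6} C(6,i) p^i (1−p)^{6−i} with p = 0.737
C(6,5)·0.737^5·0.263^1 = 0.343119
C(6,6)·0.737^6·0.263^0 = 0.160253
Sum = 0.5034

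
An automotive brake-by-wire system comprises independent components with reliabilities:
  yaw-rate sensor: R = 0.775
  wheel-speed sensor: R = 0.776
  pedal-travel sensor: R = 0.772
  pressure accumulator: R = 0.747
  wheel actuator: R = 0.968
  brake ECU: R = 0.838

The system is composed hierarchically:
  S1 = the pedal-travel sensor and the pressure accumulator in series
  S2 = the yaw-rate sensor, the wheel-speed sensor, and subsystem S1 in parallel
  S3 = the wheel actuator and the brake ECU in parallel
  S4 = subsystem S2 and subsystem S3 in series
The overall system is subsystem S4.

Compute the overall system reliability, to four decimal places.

Series (pedal-travel sensor and pressure accumulator): 0.772000 × 0.747000 = 0.576684
Parallel (yaw-rate sensor, wheel-speed sensor, and [0.576684]): 1 − (1 − 0.775000)(1 − 0.776000)(1 − 0.576684) = 0.978665
Parallel (wheel actuator and brake ECU): 1 − (1 − 0.968000)(1 − 0.838000) = 0.994816
Series ([0.978665] and [0.994816]): 0.978665 × 0.994816 = 0.9736

0.9736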